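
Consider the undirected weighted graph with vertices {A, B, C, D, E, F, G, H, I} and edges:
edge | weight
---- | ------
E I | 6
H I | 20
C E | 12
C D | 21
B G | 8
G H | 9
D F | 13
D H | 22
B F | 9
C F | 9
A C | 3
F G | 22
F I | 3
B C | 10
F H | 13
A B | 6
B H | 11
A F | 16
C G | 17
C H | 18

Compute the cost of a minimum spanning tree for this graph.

Kruskal's algorithm — process edges by increasing weight (ties by edge label):
A C (3): add — endpoints in different components.
F I (3): add — endpoints in different components.
A B (6): add — endpoints in different components.
E I (6): add — endpoints in different components.
B G (8): add — endpoints in different components.
B F (9): add — endpoints in different components.
C F (9): skip — C and F already connected.
G H (9): add — endpoints in different components.
B C (10): skip — B and C already connected.
B H (11): skip — B and H already connected.
C E (12): skip — C and E already connected.
D F (13): add — endpoints in different components.
MST edges: A C, F I, A B, E I, B G, B F, G H, D F; total weight 3+3+6+6+8+9+9+13 = 57.

57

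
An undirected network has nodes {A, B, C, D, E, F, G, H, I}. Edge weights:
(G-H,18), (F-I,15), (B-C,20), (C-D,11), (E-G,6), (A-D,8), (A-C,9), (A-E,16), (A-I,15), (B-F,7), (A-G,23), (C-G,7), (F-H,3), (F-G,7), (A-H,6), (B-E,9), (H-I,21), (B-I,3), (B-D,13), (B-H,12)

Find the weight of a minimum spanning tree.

Prim, starting at G.
Step 1: cheapest edge leaving the tree is E-G (6); add E.
Step 2: cheapest edge leaving the tree is C-G (7); add C.
Step 3: cheapest edge leaving the tree is F-G (7); add F.
Step 4: cheapest edge leaving the tree is F-H (3); add H.
Step 5: cheapest edge leaving the tree is A-H (6); add A.
Step 6: cheapest edge leaving the tree is B-F (7); add B.
Step 7: cheapest edge leaving the tree is B-I (3); add I.
Step 8: cheapest edge leaving the tree is A-D (8); add D.
MST edges: E-G, C-G, F-G, F-H, A-H, B-F, B-I, A-D; total weight 6+7+7+3+6+7+3+8 = 47.

47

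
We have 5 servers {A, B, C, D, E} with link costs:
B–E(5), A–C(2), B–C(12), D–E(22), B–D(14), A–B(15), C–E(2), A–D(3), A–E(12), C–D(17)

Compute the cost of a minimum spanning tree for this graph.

12

Grow the tree from A using Prim:
Step 1: cheapest edge leaving the tree is A–C (2); add C.
Step 2: cheapest edge leaving the tree is C–E (2); add E.
Step 3: cheapest edge leaving the tree is A–D (3); add D.
Step 4: cheapest edge leaving the tree is B–E (5); add B.
MST edges: A–C, C–E, A–D, B–E; total weight 2+2+3+5 = 12.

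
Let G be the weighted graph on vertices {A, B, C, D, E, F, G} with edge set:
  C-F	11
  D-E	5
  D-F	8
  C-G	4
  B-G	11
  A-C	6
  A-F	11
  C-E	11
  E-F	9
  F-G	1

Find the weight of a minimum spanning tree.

35

Prim, starting at G.
Step 1: cheapest edge leaving the tree is F-G (1); add F.
Step 2: cheapest edge leaving the tree is C-G (4); add C.
Step 3: cheapest edge leaving the tree is A-C (6); add A.
Step 4: cheapest edge leaving the tree is D-F (8); add D.
Step 5: cheapest edge leaving the tree is D-E (5); add E.
Step 6: cheapest edge leaving the tree is B-G (11); add B.
MST edges: F-G, C-G, A-C, D-F, D-E, B-G; total weight 1+4+6+8+5+11 = 35.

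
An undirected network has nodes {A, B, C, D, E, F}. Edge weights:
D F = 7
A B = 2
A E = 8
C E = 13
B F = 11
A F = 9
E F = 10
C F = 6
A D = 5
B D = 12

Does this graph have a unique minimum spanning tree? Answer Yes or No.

Yes

Kruskal's algorithm — process edges by increasing weight (ties by edge label):
A B (2): add — endpoints in different components.
A D (5): add — endpoints in different components.
C F (6): add — endpoints in different components.
D F (7): add — endpoints in different components.
A E (8): add — endpoints in different components.
Every non-tree edge has weight strictly greater than the heaviest edge on the tree path between its endpoints, so the MST is unique.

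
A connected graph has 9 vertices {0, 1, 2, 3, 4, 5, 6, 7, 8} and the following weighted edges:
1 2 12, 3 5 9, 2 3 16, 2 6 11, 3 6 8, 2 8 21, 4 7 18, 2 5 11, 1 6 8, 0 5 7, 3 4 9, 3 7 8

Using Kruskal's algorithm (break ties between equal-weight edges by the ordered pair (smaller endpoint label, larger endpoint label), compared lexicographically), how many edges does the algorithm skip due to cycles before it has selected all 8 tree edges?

Kruskal: consider edges lightest-first.
0 5 (7): add — endpoints in different components.
1 6 (8): add — endpoints in different components.
3 6 (8): add — endpoints in different components.
3 7 (8): add — endpoints in different components.
3 4 (9): add — endpoints in different components.
3 5 (9): add — endpoints in different components.
2 5 (11): add — endpoints in different components.
2 6 (11): skip — 2 and 6 already connected.
1 2 (12): skip — 1 and 2 already connected.
2 3 (16): skip — 2 and 3 already connected.
4 7 (18): skip — 4 and 7 already connected.
2 8 (21): add — endpoints in different components.
Edges rejected before the tree was complete: 4.

4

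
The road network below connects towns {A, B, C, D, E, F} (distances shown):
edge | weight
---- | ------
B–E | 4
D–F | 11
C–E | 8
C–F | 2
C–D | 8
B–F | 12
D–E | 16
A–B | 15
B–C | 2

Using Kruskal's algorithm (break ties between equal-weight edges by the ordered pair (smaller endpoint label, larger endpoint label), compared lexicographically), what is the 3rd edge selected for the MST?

B-E

Sort edges by weight, then run Kruskal:
B–C (2): add. Components now {A} {B,C} {D} {E} {F}
C–F (2): add. Components now {A} {B,C,F} {D} {E}
B–E (4): add. Components now {A} {B,C,E,F} {D}
C–D (8): add. Components now {A} {B,C,D,E,F}
C–E (8): skip — C and E already connected.
D–F (11): skip — D and F already connected.
B–F (12): skip — B and F already connected.
A–B (15): add. Components now {A,B,C,D,E,F}
The 3rd edge added is B–E.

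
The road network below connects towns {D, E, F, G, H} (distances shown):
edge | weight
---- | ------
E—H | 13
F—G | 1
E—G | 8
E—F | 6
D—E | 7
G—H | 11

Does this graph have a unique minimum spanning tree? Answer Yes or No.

Yes

Kruskal: consider edges lightest-first.
F—G (1): add. Components now {D} {E} {F,G} {H}
E—F (6): add. Components now {D} {E,F,G} {H}
D—E (7): add. Components now {D,E,F,G} {H}
E—G (8): skip — E and G already connected.
G—H (11): add. Components now {D,E,F,G,H}
Every non-tree edge has weight strictly greater than the heaviest edge on the tree path between its endpoints, so the MST is unique.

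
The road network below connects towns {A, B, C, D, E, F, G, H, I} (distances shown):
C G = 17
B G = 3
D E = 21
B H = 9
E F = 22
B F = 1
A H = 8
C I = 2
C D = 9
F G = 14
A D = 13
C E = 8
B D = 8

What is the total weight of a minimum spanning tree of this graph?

Grow the tree from D using Prim:
Step 1: cheapest edge leaving the tree is B D (8); add B.
Step 2: cheapest edge leaving the tree is B F (1); add F.
Step 3: cheapest edge leaving the tree is B G (3); add G.
Step 4: cheapest edge leaving the tree is C D (9); add C.
Step 5: cheapest edge leaving the tree is C I (2); add I.
Step 6: cheapest edge leaving the tree is C E (8); add E.
Step 7: cheapest edge leaving the tree is B H (9); add H.
Step 8: cheapest edge leaving the tree is A H (8); add A.
MST edges: B D, B F, B G, C D, C I, C E, B H, A H; total weight 8+1+3+9+2+8+9+8 = 48.

48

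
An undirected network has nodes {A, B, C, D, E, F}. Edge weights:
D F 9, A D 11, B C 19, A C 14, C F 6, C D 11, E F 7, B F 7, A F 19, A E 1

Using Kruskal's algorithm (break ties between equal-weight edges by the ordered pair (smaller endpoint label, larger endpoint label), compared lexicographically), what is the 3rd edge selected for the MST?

Sort edges by weight, then run Kruskal:
A E (1): add — endpoints in different components.
C F (6): add — endpoints in different components.
B F (7): add — endpoints in different components.
E F (7): add — endpoints in different components.
D F (9): add — endpoints in different components.
The 3rd edge added is B F.

B-F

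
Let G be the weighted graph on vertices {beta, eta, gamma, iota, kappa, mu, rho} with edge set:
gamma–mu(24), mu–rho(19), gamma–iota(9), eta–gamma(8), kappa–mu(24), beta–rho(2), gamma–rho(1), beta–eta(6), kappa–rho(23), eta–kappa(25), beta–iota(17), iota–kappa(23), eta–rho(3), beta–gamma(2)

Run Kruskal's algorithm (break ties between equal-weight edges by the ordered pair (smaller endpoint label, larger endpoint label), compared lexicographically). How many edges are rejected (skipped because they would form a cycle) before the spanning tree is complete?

Sort edges by weight, then run Kruskal:
gamma–rho (1): add. Components now {kappa} {beta} {iota} {eta} {gamma,rho} {mu}
beta–gamma (2): add. Components now {kappa} {beta,gamma,rho} {iota} {eta} {mu}
beta–rho (2): skip — beta and rho already connected.
eta–rho (3): add. Components now {kappa} {beta,eta,gamma,rho} {iota} {mu}
beta–eta (6): skip — beta and eta already connected.
eta–gamma (8): skip — eta and gamma already connected.
gamma–iota (9): add. Components now {kappa} {beta,eta,gamma,iota,rho} {mu}
beta–iota (17): skip — beta and iota already connected.
mu–rho (19): add. Components now {kappa} {beta,eta,gamma,iota,mu,rho}
iota–kappa (23): add. Components now {beta,eta,gamma,iota,kappa,mu,rho}
Edges rejected before the tree was complete: 4.

4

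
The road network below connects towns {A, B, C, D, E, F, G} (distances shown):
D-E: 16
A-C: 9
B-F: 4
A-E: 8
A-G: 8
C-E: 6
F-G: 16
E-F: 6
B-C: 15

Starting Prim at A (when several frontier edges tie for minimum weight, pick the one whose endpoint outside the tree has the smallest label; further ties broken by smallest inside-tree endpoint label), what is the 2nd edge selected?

Prim's algorithm from A:
Step 1: cheapest edge leaving the tree is A-E (8); add E.
Step 2: cheapest edge leaving the tree is C-E (6); add C.
Step 3: cheapest edge leaving the tree is E-F (6); add F.
Step 4: cheapest edge leaving the tree is B-F (4); add B.
Step 5: cheapest edge leaving the tree is A-G (8); add G.
Step 6: cheapest edge leaving the tree is D-E (16); add D.
The 2nd edge added is C-E.

C-E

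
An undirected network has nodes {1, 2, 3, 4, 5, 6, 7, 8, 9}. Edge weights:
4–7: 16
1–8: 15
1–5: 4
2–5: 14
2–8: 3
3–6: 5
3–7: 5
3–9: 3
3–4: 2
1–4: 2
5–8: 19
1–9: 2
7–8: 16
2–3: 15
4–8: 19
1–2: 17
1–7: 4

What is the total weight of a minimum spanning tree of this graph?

36

Prim, starting at 7.
Step 1: cheapest edge leaving the tree is 1–7 (4); add 1.
Step 2: cheapest edge leaving the tree is 1–4 (2); add 4.
Step 3: cheapest edge leaving the tree is 3–4 (2); add 3.
Step 4: cheapest edge leaving the tree is 1–9 (2); add 9.
Step 5: cheapest edge leaving the tree is 1–5 (4); add 5.
Step 6: cheapest edge leaving the tree is 3–6 (5); add 6.
Step 7: cheapest edge leaving the tree is 2–5 (14); add 2.
Step 8: cheapest edge leaving the tree is 2–8 (3); add 8.
MST edges: 1–7, 1–4, 3–4, 1–9, 1–5, 3–6, 2–5, 2–8; total weight 4+2+2+2+4+5+14+3 = 36.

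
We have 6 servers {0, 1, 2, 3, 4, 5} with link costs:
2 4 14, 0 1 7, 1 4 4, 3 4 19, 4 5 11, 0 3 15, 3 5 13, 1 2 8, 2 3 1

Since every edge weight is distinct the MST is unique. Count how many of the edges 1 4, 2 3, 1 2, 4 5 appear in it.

Kruskal: consider edges lightest-first.
2 3 (1): add — endpoints in different components.
1 4 (4): add — endpoints in different components.
0 1 (7): add — endpoints in different components.
1 2 (8): add — endpoints in different components.
4 5 (11): add — endpoints in different components.
MST edge set: {2 3, 1 4, 0 1, 1 2, 4 5}.
Of the listed edges, {1 4, 2 3, 1 2, 4 5} are in the MST → 4.

4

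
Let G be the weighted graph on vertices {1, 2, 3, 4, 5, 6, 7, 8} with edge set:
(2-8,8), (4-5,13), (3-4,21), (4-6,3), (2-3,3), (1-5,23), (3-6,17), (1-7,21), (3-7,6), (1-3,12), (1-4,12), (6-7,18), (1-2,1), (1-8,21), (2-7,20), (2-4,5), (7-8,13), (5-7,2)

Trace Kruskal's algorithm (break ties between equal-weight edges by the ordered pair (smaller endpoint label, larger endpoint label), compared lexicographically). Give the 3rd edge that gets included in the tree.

Kruskal: consider edges lightest-first.
1-2 (1): add — endpoints in different components.
5-7 (2): add — endpoints in different components.
2-3 (3): add — endpoints in different components.
4-6 (3): add — endpoints in different components.
2-4 (5): add — endpoints in different components.
3-7 (6): add — endpoints in different components.
2-8 (8): add — endpoints in different components.
The 3rd edge added is 2-3.

2-3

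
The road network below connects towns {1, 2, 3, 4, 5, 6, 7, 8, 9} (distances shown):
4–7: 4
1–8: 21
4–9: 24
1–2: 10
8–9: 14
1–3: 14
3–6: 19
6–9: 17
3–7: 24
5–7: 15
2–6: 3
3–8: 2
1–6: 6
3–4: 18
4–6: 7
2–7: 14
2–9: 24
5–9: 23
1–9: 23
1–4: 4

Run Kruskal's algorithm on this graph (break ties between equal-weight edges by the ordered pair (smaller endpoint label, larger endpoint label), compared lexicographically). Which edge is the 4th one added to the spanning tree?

Kruskal: consider edges lightest-first.
3–8 (2): add — endpoints in different components.
2–6 (3): add — endpoints in different components.
1–4 (4): add — endpoints in different components.
4–7 (4): add — endpoints in different components.
1–6 (6): add — endpoints in different components.
4–6 (7): skip — 4 and 6 already connected.
1–2 (10): skip — 1 and 2 already connected.
1–3 (14): add — endpoints in different components.
2–7 (14): skip — 2 and 7 already connected.
8–9 (14): add — endpoints in different components.
5–7 (15): add — endpoints in different components.
The 4th edge added is 4–7.

4-7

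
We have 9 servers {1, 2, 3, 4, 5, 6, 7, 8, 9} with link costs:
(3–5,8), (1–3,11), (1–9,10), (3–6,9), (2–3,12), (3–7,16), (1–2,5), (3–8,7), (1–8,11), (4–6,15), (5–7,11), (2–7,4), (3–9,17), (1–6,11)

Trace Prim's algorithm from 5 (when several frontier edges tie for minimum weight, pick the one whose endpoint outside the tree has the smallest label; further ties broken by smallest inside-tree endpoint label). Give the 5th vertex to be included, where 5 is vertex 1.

1

Prim, starting at 5.
Step 1: cheapest edge leaving the tree is 3–5 (8); add 3.
Step 2: cheapest edge leaving the tree is 3–8 (7); add 8.
Step 3: cheapest edge leaving the tree is 3–6 (9); add 6.
Step 4: cheapest edge leaving the tree is 1–3 (11); add 1.
Step 5: cheapest edge leaving the tree is 1–2 (5); add 2.
Step 6: cheapest edge leaving the tree is 2–7 (4); add 7.
Step 7: cheapest edge leaving the tree is 1–9 (10); add 9.
Step 8: cheapest edge leaving the tree is 4–6 (15); add 4.
Vertex order: 5, 3, 8, 6, 1, 2, 7, 9, 4. The 5th vertex is 1.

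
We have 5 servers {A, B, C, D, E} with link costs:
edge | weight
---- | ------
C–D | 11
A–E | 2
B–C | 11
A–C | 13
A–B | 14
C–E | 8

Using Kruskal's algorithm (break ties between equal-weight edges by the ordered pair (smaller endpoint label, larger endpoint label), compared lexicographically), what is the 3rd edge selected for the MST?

Kruskal's algorithm — process edges by increasing weight (ties by edge label):
A–E (2): add. Components now {A,E} {B} {C} {D}
C–E (8): add. Components now {A,C,E} {B} {D}
B–C (11): add. Components now {A,B,C,E} {D}
C–D (11): add. Components now {A,B,C,D,E}
The 3rd edge added is B–C.

B-C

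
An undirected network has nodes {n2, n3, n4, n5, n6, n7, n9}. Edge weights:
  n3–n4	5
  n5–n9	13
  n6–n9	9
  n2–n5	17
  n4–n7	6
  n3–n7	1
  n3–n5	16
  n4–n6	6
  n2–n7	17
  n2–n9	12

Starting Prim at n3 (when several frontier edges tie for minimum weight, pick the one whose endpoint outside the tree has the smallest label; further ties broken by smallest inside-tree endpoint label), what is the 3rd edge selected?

n4-n6

Prim's algorithm from n3:
Step 1: frontier [n3–n7 1, n3–n4 5, n3–n5 16] → take n3–n7 (1); add n7.
Step 2: frontier [n3–n4 5, n3–n5 16, n4–n7 6, n2–n7 17] → take n3–n4 (5); add n4.
Step 3: frontier [n3–n5 16, n4–n6 6, n2–n7 17] → take n4–n6 (6); add n6.
Step 4: frontier [n3–n5 16, n6–n9 9, n2–n7 17] → take n6–n9 (9); add n9.
Step 5: frontier [n3–n5 16, n2–n7 17, n2–n9 12, n5–n9 13] → take n2–n9 (12); add n2.
Step 6: frontier [n2–n5 17, n3–n5 16, n5–n9 13] → take n5–n9 (13); add n5.
The 3rd edge added is n4–n6.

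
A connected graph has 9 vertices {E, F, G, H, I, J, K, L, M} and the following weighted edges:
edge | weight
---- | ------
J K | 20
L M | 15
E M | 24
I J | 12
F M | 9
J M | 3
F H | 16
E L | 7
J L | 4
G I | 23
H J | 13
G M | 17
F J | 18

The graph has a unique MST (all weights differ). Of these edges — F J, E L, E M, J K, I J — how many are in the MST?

3

Kruskal's algorithm — process edges by increasing weight (ties by edge label):
J M (3): add — endpoints in different components.
J L (4): add — endpoints in different components.
E L (7): add — endpoints in different components.
F M (9): add — endpoints in different components.
I J (12): add — endpoints in different components.
H J (13): add — endpoints in different components.
L M (15): skip — L and M already connected.
F H (16): skip — F and H already connected.
G M (17): add — endpoints in different components.
F J (18): skip — F and J already connected.
J K (20): add — endpoints in different components.
MST edge set: {J M, J L, E L, F M, I J, H J, G M, J K}.
Of the listed edges, {E L, J K, I J} are in the MST → 3.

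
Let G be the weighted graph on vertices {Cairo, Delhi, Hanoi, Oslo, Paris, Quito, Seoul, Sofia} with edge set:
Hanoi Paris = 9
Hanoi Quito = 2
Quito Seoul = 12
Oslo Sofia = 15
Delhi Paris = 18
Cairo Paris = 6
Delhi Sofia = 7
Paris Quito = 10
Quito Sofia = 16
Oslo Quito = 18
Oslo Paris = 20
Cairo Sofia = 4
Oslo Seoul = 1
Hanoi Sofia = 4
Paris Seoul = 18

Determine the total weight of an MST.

36

Prim's algorithm from Delhi:
Step 1: cheapest edge leaving the tree is Delhi Sofia (7); add Sofia.
Step 2: cheapest edge leaving the tree is Cairo Sofia (4); add Cairo.
Step 3: cheapest edge leaving the tree is Hanoi Sofia (4); add Hanoi.
Step 4: cheapest edge leaving the tree is Hanoi Quito (2); add Quito.
Step 5: cheapest edge leaving the tree is Cairo Paris (6); add Paris.
Step 6: cheapest edge leaving the tree is Quito Seoul (12); add Seoul.
Step 7: cheapest edge leaving the tree is Oslo Seoul (1); add Oslo.
MST edges: Delhi Sofia, Cairo Sofia, Hanoi Sofia, Hanoi Quito, Cairo Paris, Quito Seoul, Oslo Seoul; total weight 7+4+4+2+6+12+1 = 36.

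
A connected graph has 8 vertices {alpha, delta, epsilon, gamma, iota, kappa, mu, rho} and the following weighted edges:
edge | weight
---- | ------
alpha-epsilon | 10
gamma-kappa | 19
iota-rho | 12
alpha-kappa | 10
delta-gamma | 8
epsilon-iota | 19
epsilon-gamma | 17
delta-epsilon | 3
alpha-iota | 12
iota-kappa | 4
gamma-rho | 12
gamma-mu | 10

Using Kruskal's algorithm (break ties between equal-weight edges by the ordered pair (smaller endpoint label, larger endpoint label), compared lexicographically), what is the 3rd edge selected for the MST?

delta-gamma

Sort edges by weight, then run Kruskal:
delta-epsilon (3): add — endpoints in different components.
iota-kappa (4): add — endpoints in different components.
delta-gamma (8): add — endpoints in different components.
alpha-epsilon (10): add — endpoints in different components.
alpha-kappa (10): add — endpoints in different components.
gamma-mu (10): add — endpoints in different components.
alpha-iota (12): skip — iota and alpha already connected.
gamma-rho (12): add — endpoints in different components.
The 3rd edge added is delta-gamma.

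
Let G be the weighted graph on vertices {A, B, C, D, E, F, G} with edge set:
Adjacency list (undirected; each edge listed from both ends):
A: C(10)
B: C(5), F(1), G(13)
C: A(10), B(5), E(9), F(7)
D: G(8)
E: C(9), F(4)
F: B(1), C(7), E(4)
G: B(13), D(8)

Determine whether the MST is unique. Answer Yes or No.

Kruskal: consider edges lightest-first.
B—F (1): add — endpoints in different components.
E—F (4): add — endpoints in different components.
B—C (5): add — endpoints in different components.
C—F (7): skip — C and F already connected.
D—G (8): add — endpoints in different components.
C—E (9): skip — C and E already connected.
A—C (10): add — endpoints in different components.
B—G (13): add — endpoints in different components.
Every non-tree edge has weight strictly greater than the heaviest edge on the tree path between its endpoints, so the MST is unique.

Yes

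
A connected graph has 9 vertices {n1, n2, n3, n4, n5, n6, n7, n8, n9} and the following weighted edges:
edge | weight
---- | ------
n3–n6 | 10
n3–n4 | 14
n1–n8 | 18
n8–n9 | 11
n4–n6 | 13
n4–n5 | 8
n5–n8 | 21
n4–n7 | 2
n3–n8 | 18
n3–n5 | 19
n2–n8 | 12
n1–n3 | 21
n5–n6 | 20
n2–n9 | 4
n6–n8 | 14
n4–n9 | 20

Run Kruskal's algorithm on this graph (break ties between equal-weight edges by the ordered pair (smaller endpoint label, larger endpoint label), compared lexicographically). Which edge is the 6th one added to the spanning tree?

Kruskal: consider edges lightest-first.
n4–n7 (2): add — endpoints in different components.
n2–n9 (4): add — endpoints in different components.
n4–n5 (8): add — endpoints in different components.
n3–n6 (10): add — endpoints in different components.
n8–n9 (11): add — endpoints in different components.
n2–n8 (12): skip — n8 and n2 already connected.
n4–n6 (13): add — endpoints in different components.
n3–n4 (14): skip — n4 and n3 already connected.
n6–n8 (14): add — endpoints in different components.
n1–n8 (18): add — endpoints in different components.
The 6th edge added is n4–n6.

n4-n6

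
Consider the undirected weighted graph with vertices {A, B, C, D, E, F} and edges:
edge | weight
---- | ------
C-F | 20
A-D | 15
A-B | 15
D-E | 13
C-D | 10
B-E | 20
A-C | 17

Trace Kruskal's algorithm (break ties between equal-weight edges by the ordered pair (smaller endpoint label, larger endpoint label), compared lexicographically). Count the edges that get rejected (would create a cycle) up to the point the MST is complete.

2

Kruskal: consider edges lightest-first.
C-D (10): add. Components now {A} {B} {C,D} {E} {F}
D-E (13): add. Components now {A} {B} {C,D,E} {F}
A-B (15): add. Components now {A,B} {C,D,E} {F}
A-D (15): add. Components now {A,B,C,D,E} {F}
A-C (17): skip — A and C already connected.
B-E (20): skip — B and E already connected.
C-F (20): add. Components now {A,B,C,D,E,F}
Edges rejected before the tree was complete: 2.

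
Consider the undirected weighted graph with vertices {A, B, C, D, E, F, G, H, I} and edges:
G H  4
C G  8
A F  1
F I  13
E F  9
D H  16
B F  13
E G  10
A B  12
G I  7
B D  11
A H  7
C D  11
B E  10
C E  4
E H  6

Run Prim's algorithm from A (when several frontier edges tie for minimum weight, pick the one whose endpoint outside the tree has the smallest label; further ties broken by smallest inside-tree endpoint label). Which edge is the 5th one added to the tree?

Prim, starting at A.
Step 1: cheapest edge leaving the tree is A F (1); add F.
Step 2: cheapest edge leaving the tree is A H (7); add H.
Step 3: cheapest edge leaving the tree is G H (4); add G.
Step 4: cheapest edge leaving the tree is E H (6); add E.
Step 5: cheapest edge leaving the tree is C E (4); add C.
Step 6: cheapest edge leaving the tree is G I (7); add I.
Step 7: cheapest edge leaving the tree is B E (10); add B.
Step 8: cheapest edge leaving the tree is B D (11); add D.
The 5th edge added is C E.

C-E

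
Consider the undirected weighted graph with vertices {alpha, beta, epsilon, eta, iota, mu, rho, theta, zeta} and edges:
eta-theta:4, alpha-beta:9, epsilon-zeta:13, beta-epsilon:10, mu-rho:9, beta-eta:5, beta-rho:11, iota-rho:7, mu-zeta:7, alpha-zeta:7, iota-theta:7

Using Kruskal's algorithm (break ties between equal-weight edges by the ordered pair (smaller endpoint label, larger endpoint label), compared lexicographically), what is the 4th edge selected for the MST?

iota-rho

Sort edges by weight, then run Kruskal:
eta-theta (4): add — endpoints in different components.
beta-eta (5): add — endpoints in different components.
alpha-zeta (7): add — endpoints in different components.
iota-rho (7): add — endpoints in different components.
iota-theta (7): add — endpoints in different components.
mu-zeta (7): add — endpoints in different components.
alpha-beta (9): add — endpoints in different components.
mu-rho (9): skip — mu and rho already connected.
beta-epsilon (10): add — endpoints in different components.
The 4th edge added is iota-rho.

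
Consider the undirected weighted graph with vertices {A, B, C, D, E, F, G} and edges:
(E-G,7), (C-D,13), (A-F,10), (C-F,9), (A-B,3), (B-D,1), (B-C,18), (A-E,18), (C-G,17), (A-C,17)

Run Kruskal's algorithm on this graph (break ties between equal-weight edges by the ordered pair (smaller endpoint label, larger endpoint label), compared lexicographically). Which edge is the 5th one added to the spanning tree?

A-F

Kruskal's algorithm — process edges by increasing weight (ties by edge label):
B-D (1): add — endpoints in different components.
A-B (3): add — endpoints in different components.
E-G (7): add — endpoints in different components.
C-F (9): add — endpoints in different components.
A-F (10): add — endpoints in different components.
C-D (13): skip — C and D already connected.
A-C (17): skip — A and C already connected.
C-G (17): add — endpoints in different components.
The 5th edge added is A-F.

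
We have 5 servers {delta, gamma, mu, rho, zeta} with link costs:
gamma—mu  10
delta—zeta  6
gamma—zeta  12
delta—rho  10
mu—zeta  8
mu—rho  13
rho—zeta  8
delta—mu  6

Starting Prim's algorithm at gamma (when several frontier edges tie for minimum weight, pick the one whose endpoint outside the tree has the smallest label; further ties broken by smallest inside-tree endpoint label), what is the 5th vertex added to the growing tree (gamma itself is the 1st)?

rho

Grow the tree from gamma using Prim:
Step 1: frontier [gamma—mu 10, gamma—zeta 12] → take gamma—mu (10); add mu.
Step 2: frontier [gamma—zeta 12, delta—mu 6, mu—zeta 8, mu—rho 13] → take delta—mu (6); add delta.
Step 3: frontier [delta—zeta 6, delta—rho 10, gamma—zeta 12, mu—zeta 8, mu—rho 13] → take delta—zeta (6); add zeta.
Step 4: frontier [delta—rho 10, mu—rho 13, rho—zeta 8] → take rho—zeta (8); add rho.
Vertex order: gamma, mu, delta, zeta, rho. The 5th vertex is rho.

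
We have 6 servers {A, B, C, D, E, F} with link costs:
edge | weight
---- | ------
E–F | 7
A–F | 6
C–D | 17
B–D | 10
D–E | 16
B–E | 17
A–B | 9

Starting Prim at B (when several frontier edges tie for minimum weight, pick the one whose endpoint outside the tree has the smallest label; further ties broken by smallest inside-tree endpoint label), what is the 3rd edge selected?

E-F

Prim's algorithm from B:
Step 1: frontier [A–B 9, B–D 10, B–E 17] → take A–B (9); add A.
Step 2: frontier [A–F 6, B–D 10, B–E 17] → take A–F (6); add F.
Step 3: frontier [B–D 10, B–E 17, E–F 7] → take E–F (7); add E.
Step 4: frontier [B–D 10, D–E 16] → take B–D (10); add D.
Step 5: frontier [C–D 17] → take C–D (17); add C.
The 3rd edge added is E–F.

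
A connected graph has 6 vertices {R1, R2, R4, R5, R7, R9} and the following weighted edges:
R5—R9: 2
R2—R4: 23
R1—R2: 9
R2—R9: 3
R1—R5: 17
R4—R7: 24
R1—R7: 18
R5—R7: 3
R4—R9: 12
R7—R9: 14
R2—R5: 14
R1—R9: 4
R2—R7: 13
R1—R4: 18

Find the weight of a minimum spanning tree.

24

Kruskal's algorithm — process edges by increasing weight (ties by edge label):
R5—R9 (2): add — endpoints in different components.
R2—R9 (3): add — endpoints in different components.
R5—R7 (3): add — endpoints in different components.
R1—R9 (4): add — endpoints in different components.
R1—R2 (9): skip — R1 and R2 already connected.
R4—R9 (12): add — endpoints in different components.
MST edges: R5—R9, R2—R9, R5—R7, R1—R9, R4—R9; total weight 2+3+3+4+12 = 24.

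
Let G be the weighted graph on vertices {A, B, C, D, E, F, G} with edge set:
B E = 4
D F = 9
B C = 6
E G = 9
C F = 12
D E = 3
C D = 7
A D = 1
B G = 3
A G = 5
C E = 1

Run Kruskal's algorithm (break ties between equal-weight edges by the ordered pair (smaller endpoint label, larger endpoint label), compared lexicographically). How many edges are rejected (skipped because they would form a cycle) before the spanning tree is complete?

Sort edges by weight, then run Kruskal:
A D (1): add. Components now {A,D} {B} {C} {E} {F} {G}
C E (1): add. Components now {A,D} {B} {C,E} {F} {G}
B G (3): add. Components now {A,D} {B,G} {C,E} {F}
D E (3): add. Components now {A,C,D,E} {B,G} {F}
B E (4): add. Components now {A,B,C,D,E,G} {F}
A G (5): skip — A and G already connected.
B C (6): skip — B and C already connected.
C D (7): skip — C and D already connected.
D F (9): add. Components now {A,B,C,D,E,F,G}
Edges rejected before the tree was complete: 3.

3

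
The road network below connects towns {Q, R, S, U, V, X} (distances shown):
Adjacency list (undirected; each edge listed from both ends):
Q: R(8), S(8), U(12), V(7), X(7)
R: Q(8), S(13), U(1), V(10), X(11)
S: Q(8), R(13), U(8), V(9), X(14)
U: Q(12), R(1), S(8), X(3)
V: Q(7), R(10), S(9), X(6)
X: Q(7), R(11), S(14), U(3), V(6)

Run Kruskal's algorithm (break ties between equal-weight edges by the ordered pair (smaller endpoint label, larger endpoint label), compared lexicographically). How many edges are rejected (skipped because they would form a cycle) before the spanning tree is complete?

Kruskal's algorithm — process edges by increasing weight (ties by edge label):
R U (1): add — endpoints in different components.
U X (3): add — endpoints in different components.
V X (6): add — endpoints in different components.
Q V (7): add — endpoints in different components.
Q X (7): skip — X and Q already connected.
Q R (8): skip — Q and R already connected.
Q S (8): add — endpoints in different components.
Edges rejected before the tree was complete: 2.

2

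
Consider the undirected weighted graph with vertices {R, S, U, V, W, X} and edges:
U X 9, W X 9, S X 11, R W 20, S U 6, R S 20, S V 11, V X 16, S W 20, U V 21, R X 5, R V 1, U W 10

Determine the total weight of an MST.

Kruskal: consider edges lightest-first.
R V (1): add. Components now {W} {X} {U} {R,V} {S}
R X (5): add. Components now {W} {R,V,X} {U} {S}
S U (6): add. Components now {W} {R,V,X} {S,U}
U X (9): add. Components now {W} {R,S,U,V,X}
W X (9): add. Components now {R,S,U,V,W,X}
MST edges: R V, R X, S U, U X, W X; total weight 1+5+6+9+9 = 30.

30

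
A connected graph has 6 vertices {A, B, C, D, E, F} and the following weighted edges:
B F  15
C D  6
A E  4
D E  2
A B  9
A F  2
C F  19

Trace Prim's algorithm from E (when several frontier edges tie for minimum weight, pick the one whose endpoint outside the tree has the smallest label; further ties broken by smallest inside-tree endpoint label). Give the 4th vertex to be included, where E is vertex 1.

Grow the tree from E using Prim:
Step 1: cheapest edge leaving the tree is D E (2); add D.
Step 2: cheapest edge leaving the tree is A E (4); add A.
Step 3: cheapest edge leaving the tree is A F (2); add F.
Step 4: cheapest edge leaving the tree is C D (6); add C.
Step 5: cheapest edge leaving the tree is A B (9); add B.
Vertex order: E, D, A, F, C, B. The 4th vertex is F.

F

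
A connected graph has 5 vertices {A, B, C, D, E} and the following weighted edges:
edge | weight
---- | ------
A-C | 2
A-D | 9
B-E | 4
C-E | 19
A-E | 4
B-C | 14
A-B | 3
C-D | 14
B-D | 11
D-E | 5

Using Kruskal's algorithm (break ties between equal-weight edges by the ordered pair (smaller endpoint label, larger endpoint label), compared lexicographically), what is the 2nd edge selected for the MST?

A-B

Kruskal: consider edges lightest-first.
A-C (2): add. Components now {A,C} {B} {D} {E}
A-B (3): add. Components now {A,B,C} {D} {E}
A-E (4): add. Components now {A,B,C,E} {D}
B-E (4): skip — B and E already connected.
D-E (5): add. Components now {A,B,C,D,E}
The 2nd edge added is A-B.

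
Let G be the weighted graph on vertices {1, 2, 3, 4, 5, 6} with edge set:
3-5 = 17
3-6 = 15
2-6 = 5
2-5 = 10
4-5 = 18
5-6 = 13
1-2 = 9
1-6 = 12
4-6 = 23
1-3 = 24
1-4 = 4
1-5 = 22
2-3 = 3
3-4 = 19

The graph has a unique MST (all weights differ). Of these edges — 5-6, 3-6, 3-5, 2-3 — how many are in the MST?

Kruskal's algorithm — process edges by increasing weight (ties by edge label):
2-3 (3): add. Components now {1} {2,3} {4} {5} {6}
1-4 (4): add. Components now {1,4} {2,3} {5} {6}
2-6 (5): add. Components now {1,4} {2,3,6} {5}
1-2 (9): add. Components now {1,2,3,4,6} {5}
2-5 (10): add. Components now {1,2,3,4,5,6}
MST edge set: {2-3, 1-4, 2-6, 1-2, 2-5}.
Of the listed edges, {2-3} are in the MST → 1.

1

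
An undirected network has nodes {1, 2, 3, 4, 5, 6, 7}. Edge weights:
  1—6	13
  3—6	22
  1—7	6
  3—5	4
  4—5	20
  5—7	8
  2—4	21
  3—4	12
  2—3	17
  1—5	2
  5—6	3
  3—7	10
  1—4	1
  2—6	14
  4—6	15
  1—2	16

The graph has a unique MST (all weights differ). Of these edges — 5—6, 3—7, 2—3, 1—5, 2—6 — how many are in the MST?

3

Sort edges by weight, then run Kruskal:
1—4 (1): add — endpoints in different components.
1—5 (2): add — endpoints in different components.
5—6 (3): add — endpoints in different components.
3—5 (4): add — endpoints in different components.
1—7 (6): add — endpoints in different components.
5—7 (8): skip — 5 and 7 already connected.
3—7 (10): skip — 3 and 7 already connected.
3—4 (12): skip — 3 and 4 already connected.
1—6 (13): skip — 1 and 6 already connected.
2—6 (14): add — endpoints in different components.
MST edge set: {1—4, 1—5, 5—6, 3—5, 1—7, 2—6}.
Of the listed edges, {5—6, 1—5, 2—6} are in the MST → 3.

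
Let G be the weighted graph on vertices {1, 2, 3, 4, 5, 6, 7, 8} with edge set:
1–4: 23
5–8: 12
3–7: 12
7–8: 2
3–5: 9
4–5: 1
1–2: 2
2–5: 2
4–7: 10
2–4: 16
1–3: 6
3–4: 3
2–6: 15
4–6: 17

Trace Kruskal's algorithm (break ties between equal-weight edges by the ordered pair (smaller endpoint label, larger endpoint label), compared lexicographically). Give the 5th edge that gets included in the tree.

3-4

Kruskal: consider edges lightest-first.
4–5 (1): add — endpoints in different components.
1–2 (2): add — endpoints in different components.
2–5 (2): add — endpoints in different components.
7–8 (2): add — endpoints in different components.
3–4 (3): add — endpoints in different components.
1–3 (6): skip — 1 and 3 already connected.
3–5 (9): skip — 3 and 5 already connected.
4–7 (10): add — endpoints in different components.
3–7 (12): skip — 3 and 7 already connected.
5–8 (12): skip — 5 and 8 already connected.
2–6 (15): add — endpoints in different components.
The 5th edge added is 3–4.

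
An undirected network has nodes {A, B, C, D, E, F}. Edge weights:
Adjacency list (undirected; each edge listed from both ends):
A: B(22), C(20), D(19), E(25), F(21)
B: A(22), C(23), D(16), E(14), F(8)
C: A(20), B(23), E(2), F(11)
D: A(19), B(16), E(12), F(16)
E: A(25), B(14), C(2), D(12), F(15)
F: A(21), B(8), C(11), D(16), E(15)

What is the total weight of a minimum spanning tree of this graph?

52

Kruskal's algorithm — process edges by increasing weight (ties by edge label):
C–E (2): add. Components now {A} {B} {C,E} {D} {F}
B–F (8): add. Components now {A} {B,F} {C,E} {D}
C–F (11): add. Components now {A} {B,C,E,F} {D}
D–E (12): add. Components now {A} {B,C,D,E,F}
B–E (14): skip — B and E already connected.
E–F (15): skip — E and F already connected.
B–D (16): skip — B and D already connected.
D–F (16): skip — D and F already connected.
A–D (19): add. Components now {A,B,C,D,E,F}
MST edges: C–E, B–F, C–F, D–E, A–D; total weight 2+8+11+12+19 = 52.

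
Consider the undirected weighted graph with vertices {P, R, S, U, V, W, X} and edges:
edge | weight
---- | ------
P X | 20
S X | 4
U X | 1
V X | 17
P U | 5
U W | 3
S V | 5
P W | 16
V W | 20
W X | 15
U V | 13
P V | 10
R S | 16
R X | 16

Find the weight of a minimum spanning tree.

34

Prim's algorithm from W:
Step 1: cheapest edge leaving the tree is U W (3); add U.
Step 2: cheapest edge leaving the tree is U X (1); add X.
Step 3: cheapest edge leaving the tree is S X (4); add S.
Step 4: cheapest edge leaving the tree is P U (5); add P.
Step 5: cheapest edge leaving the tree is S V (5); add V.
Step 6: cheapest edge leaving the tree is R S (16); add R.
MST edges: U W, U X, S X, P U, S V, R S; total weight 3+1+4+5+5+16 = 34.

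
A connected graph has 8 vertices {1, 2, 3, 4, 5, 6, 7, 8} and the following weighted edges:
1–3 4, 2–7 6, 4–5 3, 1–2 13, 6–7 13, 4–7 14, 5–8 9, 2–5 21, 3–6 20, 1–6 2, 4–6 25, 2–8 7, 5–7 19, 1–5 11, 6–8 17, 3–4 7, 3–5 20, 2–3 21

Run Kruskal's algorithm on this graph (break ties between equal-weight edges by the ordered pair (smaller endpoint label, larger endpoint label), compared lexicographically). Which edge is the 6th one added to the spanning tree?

Kruskal: consider edges lightest-first.
1–6 (2): add — endpoints in different components.
4–5 (3): add — endpoints in different components.
1–3 (4): add — endpoints in different components.
2–7 (6): add — endpoints in different components.
2–8 (7): add — endpoints in different components.
3–4 (7): add — endpoints in different components.
5–8 (9): add — endpoints in different components.
The 6th edge added is 3–4.

3-4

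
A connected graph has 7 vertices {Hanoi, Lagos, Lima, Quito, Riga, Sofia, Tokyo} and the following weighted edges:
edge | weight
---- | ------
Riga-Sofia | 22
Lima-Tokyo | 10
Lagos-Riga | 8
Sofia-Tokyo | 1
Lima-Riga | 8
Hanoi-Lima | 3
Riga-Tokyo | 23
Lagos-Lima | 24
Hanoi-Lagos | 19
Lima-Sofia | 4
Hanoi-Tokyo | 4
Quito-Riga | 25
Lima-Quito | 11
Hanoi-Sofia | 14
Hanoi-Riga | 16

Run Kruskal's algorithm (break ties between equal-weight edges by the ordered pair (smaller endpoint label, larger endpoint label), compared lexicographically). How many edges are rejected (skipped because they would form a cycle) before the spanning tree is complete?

Sort edges by weight, then run Kruskal:
Sofia-Tokyo (1): add — endpoints in different components.
Hanoi-Lima (3): add — endpoints in different components.
Hanoi-Tokyo (4): add — endpoints in different components.
Lima-Sofia (4): skip — Lima and Sofia already connected.
Lagos-Riga (8): add — endpoints in different components.
Lima-Riga (8): add — endpoints in different components.
Lima-Tokyo (10): skip — Tokyo and Lima already connected.
Lima-Quito (11): add — endpoints in different components.
Edges rejected before the tree was complete: 2.

2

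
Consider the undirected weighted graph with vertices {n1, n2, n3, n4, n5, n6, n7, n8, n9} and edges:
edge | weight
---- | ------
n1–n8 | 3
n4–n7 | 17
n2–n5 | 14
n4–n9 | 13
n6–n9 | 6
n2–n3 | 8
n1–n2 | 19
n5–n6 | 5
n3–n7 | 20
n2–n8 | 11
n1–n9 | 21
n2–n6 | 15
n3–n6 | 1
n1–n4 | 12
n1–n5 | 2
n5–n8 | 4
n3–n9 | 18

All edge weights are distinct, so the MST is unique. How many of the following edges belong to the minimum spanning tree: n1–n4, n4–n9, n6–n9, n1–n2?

Kruskal's algorithm — process edges by increasing weight (ties by edge label):
n3–n6 (1): add — endpoints in different components.
n1–n5 (2): add — endpoints in different components.
n1–n8 (3): add — endpoints in different components.
n5–n8 (4): skip — n5 and n8 already connected.
n5–n6 (5): add — endpoints in different components.
n6–n9 (6): add — endpoints in different components.
n2–n3 (8): add — endpoints in different components.
n2–n8 (11): skip — n8 and n2 already connected.
n1–n4 (12): add — endpoints in different components.
n4–n9 (13): skip — n4 and n9 already connected.
n2–n5 (14): skip — n5 and n2 already connected.
n2–n6 (15): skip — n6 and n2 already connected.
n4–n7 (17): add — endpoints in different components.
MST edge set: {n3–n6, n1–n5, n1–n8, n5–n6, n6–n9, n2–n3, n1–n4, n4–n7}.
Of the listed edges, {n1–n4, n6–n9} are in the MST → 2.

2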